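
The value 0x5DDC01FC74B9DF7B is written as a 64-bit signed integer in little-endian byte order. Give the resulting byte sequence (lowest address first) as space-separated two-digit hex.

Split into bytes (most-significant first): 5D DC 01 FC 74 B9 DF 7B.
Little-endian: lowest address holds the least-significant byte.
So at ascending addresses the bytes are 7B DF B9 74 FC 01 DC 5D.

7B DF B9 74 FC 01 DC 5D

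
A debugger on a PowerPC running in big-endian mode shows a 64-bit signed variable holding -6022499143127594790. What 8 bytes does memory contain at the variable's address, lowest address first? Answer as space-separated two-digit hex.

Two's complement of -6022499143127594790 in 64 bits: 6022499143127594790 = 0x5394370FE636F726; invert → 0xAC6BC8F019C908D9; add 1 → 0xAC6BC8F019C908DA.
Split into bytes (most-significant first): AC 6B C8 F0 19 C9 08 DA.
Big-endian: lowest address holds the most-significant byte.
So the memory order matches the most-significant-first order: AC 6B C8 F0 19 C9 08 DA.

AC 6B C8 F0 19 C9 08 DA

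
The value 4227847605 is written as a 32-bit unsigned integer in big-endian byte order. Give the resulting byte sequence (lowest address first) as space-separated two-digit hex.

4227847605 in hexadecimal, padded to 32 bits, is 0xFBFFD5B5.
Split into bytes (most-significant first): FB FF D5 B5.
Big-endian: lowest address holds the most-significant byte.
So the memory order matches the most-significant-first order: FB FF D5 B5.

FB FF D5 B5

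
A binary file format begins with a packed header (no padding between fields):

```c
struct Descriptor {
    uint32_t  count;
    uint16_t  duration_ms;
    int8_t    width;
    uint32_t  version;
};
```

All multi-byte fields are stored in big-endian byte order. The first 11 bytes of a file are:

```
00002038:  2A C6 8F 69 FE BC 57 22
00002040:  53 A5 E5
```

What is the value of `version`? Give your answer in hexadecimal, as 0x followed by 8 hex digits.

`version` follows `count` (4 B), `duration_ms` (2 B), `width` (1 B), so it starts at offset 4 + 2 + 1 = 7 and occupies 4 bytes.
Bytes at offsets 7..10: 22 53 A5 E5.
In big-endian order the high byte comes first in memory.
The bytes are already most-significant first: 0x2253A5E5.

0x2253A5E5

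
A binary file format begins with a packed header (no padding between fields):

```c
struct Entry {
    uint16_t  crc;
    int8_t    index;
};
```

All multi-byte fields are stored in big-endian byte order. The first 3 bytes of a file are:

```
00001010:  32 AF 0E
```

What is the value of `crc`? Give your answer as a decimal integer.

12975

`crc` is the first field, at byte offset 0, occupying 2 bytes.
Bytes at offsets 0..1: 32 AF.
In big-endian order the high byte comes first in memory.
The bytes are already most-significant first: 0x32AF.
0x32AF = 12975.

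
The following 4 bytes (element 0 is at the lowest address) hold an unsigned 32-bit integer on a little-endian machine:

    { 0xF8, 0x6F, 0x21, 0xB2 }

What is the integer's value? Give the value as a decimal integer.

In little-endian order the low byte comes first in memory.
Reassemble most-significant byte first: B2 21 6F F8 → 0xB2216FF8.
0xB2216FF8 = 2988535800.

2988535800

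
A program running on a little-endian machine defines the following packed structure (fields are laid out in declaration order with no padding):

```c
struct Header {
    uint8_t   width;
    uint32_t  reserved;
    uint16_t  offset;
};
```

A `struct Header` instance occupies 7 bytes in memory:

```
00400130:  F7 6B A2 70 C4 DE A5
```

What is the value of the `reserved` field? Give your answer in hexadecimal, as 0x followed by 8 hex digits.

0xC470A26B

`reserved` follows `width` (1 byte), so it starts at byte offset 1 and occupies 4 bytes.
Bytes at offsets 1..4: 6B A2 70 C4.
Little-endian: lowest address holds the least-significant byte.
Reassemble most-significant byte first: C4 70 A2 6B → 0xC470A26B.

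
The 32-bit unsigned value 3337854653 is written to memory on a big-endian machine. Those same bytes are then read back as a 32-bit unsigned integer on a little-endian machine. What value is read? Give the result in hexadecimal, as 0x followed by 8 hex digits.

3337854653 in 32-bit hexadecimal is 0xC6F39EBD.
Stored big-endian, the bytes at ascending addresses are C6 F3 9E BD.
Read back as little-endian, the first byte is least significant, giving 0xBD9EF3C6.

0xBD9EF3C6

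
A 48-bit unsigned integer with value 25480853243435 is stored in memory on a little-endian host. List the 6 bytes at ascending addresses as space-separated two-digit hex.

25480853243435 in hexadecimal, padded to 48 bits, is 0x172CB934C62B.
Split into bytes (most-significant first): 17 2C B9 34 C6 2B.
Little-endian stores the least-significant byte at the lowest address.
So at ascending addresses the bytes are 2B C6 34 B9 2C 17.

2B C6 34 B9 2C 17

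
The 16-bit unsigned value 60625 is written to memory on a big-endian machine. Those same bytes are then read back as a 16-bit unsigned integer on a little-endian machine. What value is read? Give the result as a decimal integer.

53740

60625 in 16-bit hexadecimal is 0xECD1.
Stored big-endian, the bytes at ascending addresses are EC D1.
Read back as little-endian, the first byte is least significant, giving 0xD1EC.
0xD1EC = 53740.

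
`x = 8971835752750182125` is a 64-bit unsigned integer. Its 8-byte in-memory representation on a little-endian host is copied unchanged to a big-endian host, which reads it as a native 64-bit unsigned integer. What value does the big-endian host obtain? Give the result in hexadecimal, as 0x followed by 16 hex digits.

8971835752750182125 in 64-bit hexadecimal is 0x7C825D1511D2EEED.
Stored little-endian, the bytes at ascending addresses are ED EE D2 11 15 5D 82 7C.
Read back as big-endian, the last byte is least significant, giving 0xEDEED211155D827C.

0xEDEED211155D827C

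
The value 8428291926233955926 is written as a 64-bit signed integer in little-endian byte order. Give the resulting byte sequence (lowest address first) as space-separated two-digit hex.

56 BE 77 16 DA 4E F7 74

8428291926233955926 in hexadecimal, padded to 64 bits, is 0x74F74EDA1677BE56.
Split into bytes (most-significant first): 74 F7 4E DA 16 77 BE 56.
Little-endian stores the least-significant byte at the lowest address.
So at ascending addresses the bytes are 56 BE 77 16 DA 4E F7 74.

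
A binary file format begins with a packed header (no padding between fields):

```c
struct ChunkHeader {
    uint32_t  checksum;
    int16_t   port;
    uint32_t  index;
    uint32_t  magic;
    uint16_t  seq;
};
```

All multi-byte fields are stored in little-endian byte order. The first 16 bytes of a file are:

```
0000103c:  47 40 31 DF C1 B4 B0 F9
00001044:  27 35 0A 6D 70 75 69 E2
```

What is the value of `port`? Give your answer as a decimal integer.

`port` follows `checksum` (4 bytes), so it starts at byte offset 4 and occupies 2 bytes.
Bytes at offsets 4..5: C1 B4.
Little-endian stores the least-significant byte at the lowest address.
Reassemble most-significant byte first: B4 C1 → 0xB4C1.
Top bit is set, so as a signed 16-bit value this is 0xB4C1 − 2^16 = -19263.

-19263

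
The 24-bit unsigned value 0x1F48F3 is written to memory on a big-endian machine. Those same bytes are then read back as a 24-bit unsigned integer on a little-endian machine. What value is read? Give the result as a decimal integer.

Stored big-endian, the bytes at ascending addresses are 1F 48 F3.
Read back as little-endian, the first byte is least significant, giving 0xF3481F.
0xF3481F = 15943711.

15943711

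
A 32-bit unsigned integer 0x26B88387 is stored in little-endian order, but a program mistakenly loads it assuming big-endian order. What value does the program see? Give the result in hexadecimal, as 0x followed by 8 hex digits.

Stored little-endian, the bytes at ascending addresses are 87 83 B8 26.
Read back as big-endian, the last byte is least significant, giving 0x8783B826.

0x8783B826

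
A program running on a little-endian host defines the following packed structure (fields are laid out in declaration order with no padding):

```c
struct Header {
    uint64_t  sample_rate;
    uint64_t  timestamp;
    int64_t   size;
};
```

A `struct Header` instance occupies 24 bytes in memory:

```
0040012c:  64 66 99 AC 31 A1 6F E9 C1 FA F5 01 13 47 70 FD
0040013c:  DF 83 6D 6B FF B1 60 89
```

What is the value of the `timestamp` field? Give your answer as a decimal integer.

`timestamp` follows `sample_rate` (8 bytes), so it starts at byte offset 8 and occupies 8 bytes.
Bytes at offsets 8..15: C1 FA F5 01 13 47 70 FD.
In little-endian order the low byte comes first in memory.
Reassemble most-significant byte first: FD 70 47 13 01 F5 FA C1 → 0xFD70471301F5FAC1.
0xFD70471301F5FAC1 = 18262174635950209729.

18262174635950209729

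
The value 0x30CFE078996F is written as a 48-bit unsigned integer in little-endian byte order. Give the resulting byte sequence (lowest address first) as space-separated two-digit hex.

Split into bytes (most-significant first): 30 CF E0 78 99 6F.
In little-endian order the low byte comes first in memory.
So at ascending addresses the bytes are 6F 99 78 E0 CF 30.

6F 99 78 E0 CF 30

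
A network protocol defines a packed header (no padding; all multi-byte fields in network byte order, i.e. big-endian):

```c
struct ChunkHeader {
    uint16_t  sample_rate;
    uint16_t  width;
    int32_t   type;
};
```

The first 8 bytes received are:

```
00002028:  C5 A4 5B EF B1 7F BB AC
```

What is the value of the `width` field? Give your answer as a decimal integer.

23535

`width` follows `sample_rate` (2 bytes), so it starts at byte offset 2 and occupies 2 bytes.
Bytes at offsets 2..3: 5B EF.
Big-endian stores the most-significant byte at the lowest address.
The bytes are already most-significant first: 0x5BEF.
0x5BEF = 23535.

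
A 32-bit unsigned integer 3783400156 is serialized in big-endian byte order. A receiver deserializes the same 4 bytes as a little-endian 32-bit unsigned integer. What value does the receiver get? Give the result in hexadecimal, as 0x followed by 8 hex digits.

0xDC1A82E1

3783400156 in 32-bit hexadecimal is 0xE1821ADC.
Stored big-endian, the bytes at ascending addresses are E1 82 1A DC.
Read back as little-endian, the first byte is least significant, giving 0xDC1A82E1.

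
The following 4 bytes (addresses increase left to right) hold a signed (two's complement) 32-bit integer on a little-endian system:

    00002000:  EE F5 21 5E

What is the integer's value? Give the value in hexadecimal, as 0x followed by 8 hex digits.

0x5E21F5EE

In little-endian order the low byte comes first in memory.
Reassemble most-significant byte first: 5E 21 F5 EE → 0x5E21F5EE.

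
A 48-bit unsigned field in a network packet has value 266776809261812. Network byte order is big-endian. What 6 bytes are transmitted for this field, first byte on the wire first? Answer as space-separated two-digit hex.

F2 A1 D0 F3 4A F4

266776809261812 in hexadecimal, padded to 48 bits, is 0xF2A1D0F34AF4.
Split into bytes (most-significant first): F2 A1 D0 F3 4A F4.
Big-endian stores the most-significant byte at the lowest address.
So the memory order matches the most-significant-first order: F2 A1 D0 F3 4A F4.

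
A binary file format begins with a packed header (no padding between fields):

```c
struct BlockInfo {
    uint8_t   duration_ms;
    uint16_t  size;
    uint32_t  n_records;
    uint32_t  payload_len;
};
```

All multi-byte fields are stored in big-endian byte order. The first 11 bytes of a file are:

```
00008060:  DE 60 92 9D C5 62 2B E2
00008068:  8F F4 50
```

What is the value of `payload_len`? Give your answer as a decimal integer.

`payload_len` follows `duration_ms` (1 B), `size` (2 B), `n_records` (4 B), so it starts at offset 1 + 2 + 4 = 7 and occupies 4 bytes.
Bytes at offsets 7..10: E2 8F F4 50.
Big-endian: lowest address holds the most-significant byte.
The bytes are already most-significant first: 0xE28FF450.
0xE28FF450 = 3801085008.

3801085008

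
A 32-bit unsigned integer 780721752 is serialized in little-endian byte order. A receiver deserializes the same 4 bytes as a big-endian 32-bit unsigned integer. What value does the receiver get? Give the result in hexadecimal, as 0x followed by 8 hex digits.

780721752 in 32-bit hexadecimal is 0x2E88DE58.
Stored little-endian, the bytes at ascending addresses are 58 DE 88 2E.
Read back as big-endian, the last byte is least significant, giving 0x58DE882E.

0x58DE882E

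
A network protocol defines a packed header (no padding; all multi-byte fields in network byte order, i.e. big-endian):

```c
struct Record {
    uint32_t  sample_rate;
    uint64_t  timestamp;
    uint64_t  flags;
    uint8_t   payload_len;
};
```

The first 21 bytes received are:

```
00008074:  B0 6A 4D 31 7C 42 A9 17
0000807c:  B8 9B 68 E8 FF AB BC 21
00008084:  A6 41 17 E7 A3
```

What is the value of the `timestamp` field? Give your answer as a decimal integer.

`timestamp` follows `sample_rate` (4 bytes), so it starts at byte offset 4 and occupies 8 bytes.
Bytes at offsets 4..11: 7C 42 A9 17 B8 9B 68 E8.
Big-endian stores the most-significant byte at the lowest address.
The bytes are already most-significant first: 0x7C42A917B89B68E8.
0x7C42A917B89B68E8 = 8953904928512501992.

8953904928512501992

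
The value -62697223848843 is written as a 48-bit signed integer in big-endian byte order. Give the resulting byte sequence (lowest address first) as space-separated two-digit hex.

Two's complement of -62697223848843 in 48 bits: 62697223848843 = 0x3905D5C1838B; invert → 0xC6FA2A3E7C74; add 1 → 0xC6FA2A3E7C75.
Split into bytes (most-significant first): C6 FA 2A 3E 7C 75.
In big-endian order the high byte comes first in memory.
So the memory order matches the most-significant-first order: C6 FA 2A 3E 7C 75.

C6 FA 2A 3E 7C 75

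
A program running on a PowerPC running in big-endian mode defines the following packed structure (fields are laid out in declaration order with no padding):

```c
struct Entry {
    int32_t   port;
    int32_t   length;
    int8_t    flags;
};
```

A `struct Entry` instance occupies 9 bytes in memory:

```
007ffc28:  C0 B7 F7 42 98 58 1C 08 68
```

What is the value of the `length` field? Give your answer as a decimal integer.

`length` follows `port` (4 bytes), so it starts at byte offset 4 and occupies 4 bytes.
Bytes at offsets 4..7: 98 58 1C 08.
Big-endian stores the most-significant byte at the lowest address.
The bytes are already most-significant first: 0x98581C08.
Top bit is set, so as a signed 32-bit value this is 0x98581C08 − 2^32 = -1739056120.

-1739056120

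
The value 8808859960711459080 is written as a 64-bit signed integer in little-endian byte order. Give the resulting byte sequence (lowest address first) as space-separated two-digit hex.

08 31 5E 82 76 5B 3F 7A

8808859960711459080 in hexadecimal, padded to 64 bits, is 0x7A3F5B76825E3108.
Split into bytes (most-significant first): 7A 3F 5B 76 82 5E 31 08.
Little-endian stores the least-significant byte at the lowest address.
So at ascending addresses the bytes are 08 31 5E 82 76 5B 3F 7A.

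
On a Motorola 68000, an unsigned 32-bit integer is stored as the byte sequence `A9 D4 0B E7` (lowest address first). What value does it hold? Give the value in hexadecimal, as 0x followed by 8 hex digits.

0xA9D40BE7

Big-endian: lowest address holds the most-significant byte.
The bytes are already most-significant first: 0xA9D40BE7.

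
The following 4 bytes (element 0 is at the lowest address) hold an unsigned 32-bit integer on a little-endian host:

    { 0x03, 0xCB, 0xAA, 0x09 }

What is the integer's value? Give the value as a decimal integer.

162188035

Little-endian stores the least-significant byte at the lowest address.
Reassemble most-significant byte first: 09 AA CB 03 → 0x09AACB03.
0x09AACB03 = 162188035.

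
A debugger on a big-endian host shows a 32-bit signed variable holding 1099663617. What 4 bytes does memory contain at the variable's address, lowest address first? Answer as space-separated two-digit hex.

41 8B 89 01

1099663617 in hexadecimal, padded to 32 bits, is 0x418B8901.
Split into bytes (most-significant first): 41 8B 89 01.
In big-endian order the high byte comes first in memory.
So the memory order matches the most-significant-first order: 41 8B 89 01.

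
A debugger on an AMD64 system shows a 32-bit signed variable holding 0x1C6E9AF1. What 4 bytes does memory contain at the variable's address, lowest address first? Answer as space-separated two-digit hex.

F1 9A 6E 1C

Split into bytes (most-significant first): 1C 6E 9A F1.
Little-endian stores the least-significant byte at the lowest address.
So at ascending addresses the bytes are F1 9A 6E 1C.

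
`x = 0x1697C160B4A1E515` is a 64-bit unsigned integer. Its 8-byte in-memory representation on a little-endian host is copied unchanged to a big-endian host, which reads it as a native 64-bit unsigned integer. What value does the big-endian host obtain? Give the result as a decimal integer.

1577845040552711958

Stored little-endian, the bytes at ascending addresses are 15 E5 A1 B4 60 C1 97 16.
Read back as big-endian, the last byte is least significant, giving 0x15E5A1B460C19716.
0x15E5A1B460C19716 = 1577845040552711958.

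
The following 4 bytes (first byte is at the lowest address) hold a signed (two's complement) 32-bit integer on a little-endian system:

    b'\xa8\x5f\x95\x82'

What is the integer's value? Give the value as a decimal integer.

Little-endian: lowest address holds the least-significant byte.
Reassemble most-significant byte first: 82 95 5F A8 → 0x82955FA8.
Top bit is set, so as a signed 32-bit value this is 0x82955FA8 − 2^32 = -2104139864.

-2104139864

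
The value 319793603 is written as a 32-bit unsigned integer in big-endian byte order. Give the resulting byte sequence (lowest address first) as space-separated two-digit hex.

13 0F A9 C3

319793603 in hexadecimal, padded to 32 bits, is 0x130FA9C3.
Split into bytes (most-significant first): 13 0F A9 C3.
In big-endian order the high byte comes first in memory.
So the memory order matches the most-significant-first order: 13 0F A9 C3.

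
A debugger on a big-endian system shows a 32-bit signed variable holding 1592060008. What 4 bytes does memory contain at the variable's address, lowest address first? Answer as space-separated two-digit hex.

1592060008 in hexadecimal, padded to 32 bits, is 0x5EE4E868.
Split into bytes (most-significant first): 5E E4 E8 68.
Big-endian stores the most-significant byte at the lowest address.
So the memory order matches the most-significant-first order: 5E E4 E8 68.

5E E4 E8 68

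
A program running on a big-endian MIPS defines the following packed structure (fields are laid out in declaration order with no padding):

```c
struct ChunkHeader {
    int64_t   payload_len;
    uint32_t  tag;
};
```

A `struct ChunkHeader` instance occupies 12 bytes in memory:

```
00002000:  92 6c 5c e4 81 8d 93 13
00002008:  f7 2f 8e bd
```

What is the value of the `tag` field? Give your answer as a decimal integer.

4147089085

`tag` follows `payload_len` (8 bytes), so it starts at byte offset 8 and occupies 4 bytes.
Bytes at offsets 8..11: F7 2F 8E BD.
In big-endian order the high byte comes first in memory.
The bytes are already most-significant first: 0xF72F8EBD.
0xF72F8EBD = 4147089085.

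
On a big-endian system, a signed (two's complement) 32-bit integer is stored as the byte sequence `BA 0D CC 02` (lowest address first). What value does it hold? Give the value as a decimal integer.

-1173500926

In big-endian order the high byte comes first in memory.
The bytes are already most-significant first: 0xBA0DCC02.
Top bit is set, so as a signed 32-bit value this is 0xBA0DCC02 − 2^32 = -1173500926.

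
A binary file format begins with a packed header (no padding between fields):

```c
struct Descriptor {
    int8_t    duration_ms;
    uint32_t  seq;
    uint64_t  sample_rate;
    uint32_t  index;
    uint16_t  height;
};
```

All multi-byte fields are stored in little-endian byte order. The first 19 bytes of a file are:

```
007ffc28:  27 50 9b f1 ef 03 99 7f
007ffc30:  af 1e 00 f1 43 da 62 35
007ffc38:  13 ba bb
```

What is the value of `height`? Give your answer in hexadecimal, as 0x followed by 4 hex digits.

0xBBBA

`height` follows `duration_ms` (1 B), `seq` (4 B), `sample_rate` (8 B), `index` (4 B), so it starts at offset 1 + 4 + 8 + 4 = 17 and occupies 2 bytes.
Bytes at offsets 17..18: BA BB.
In little-endian order the low byte comes first in memory.
Reassemble most-significant byte first: BB BA → 0xBBBA.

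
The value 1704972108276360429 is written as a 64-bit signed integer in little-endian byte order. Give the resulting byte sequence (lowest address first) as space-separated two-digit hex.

1704972108276360429 in hexadecimal, padded to 64 bits, is 0x17A9471961C2E4ED.
Split into bytes (most-significant first): 17 A9 47 19 61 C2 E4 ED.
In little-endian order the low byte comes first in memory.
So at ascending addresses the bytes are ED E4 C2 61 19 47 A9 17.

ED E4 C2 61 19 47 A9 17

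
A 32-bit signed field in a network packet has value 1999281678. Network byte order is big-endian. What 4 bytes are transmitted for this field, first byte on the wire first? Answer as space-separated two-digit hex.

77 2A 9E 0E

1999281678 in hexadecimal, padded to 32 bits, is 0x772A9E0E.
Split into bytes (most-significant first): 77 2A 9E 0E.
Big-endian: lowest address holds the most-significant byte.
So the memory order matches the most-significant-first order: 77 2A 9E 0E.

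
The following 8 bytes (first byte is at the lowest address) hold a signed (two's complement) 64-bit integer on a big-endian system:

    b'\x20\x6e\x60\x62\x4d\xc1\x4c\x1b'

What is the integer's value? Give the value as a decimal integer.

2336911231979441179

In big-endian order the high byte comes first in memory.
The bytes are already most-significant first: 0x206E60624DC14C1B.
0x206E60624DC14C1B = 2336911231979441179.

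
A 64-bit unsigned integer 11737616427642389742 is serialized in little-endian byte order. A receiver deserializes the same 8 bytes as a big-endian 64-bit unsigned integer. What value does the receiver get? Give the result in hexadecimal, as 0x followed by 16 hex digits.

0xEE046ACFF363E4A2

11737616427642389742 in 64-bit hexadecimal is 0xA2E463F3CF6A04EE.
Stored little-endian, the bytes at ascending addresses are EE 04 6A CF F3 63 E4 A2.
Read back as big-endian, the last byte is least significant, giving 0xEE046ACFF363E4A2.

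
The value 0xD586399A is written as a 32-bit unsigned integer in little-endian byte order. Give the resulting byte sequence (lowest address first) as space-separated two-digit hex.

9A 39 86 D5

Split into bytes (most-significant first): D5 86 39 9A.
Little-endian: lowest address holds the least-significant byte.
So at ascending addresses the bytes are 9A 39 86 D5.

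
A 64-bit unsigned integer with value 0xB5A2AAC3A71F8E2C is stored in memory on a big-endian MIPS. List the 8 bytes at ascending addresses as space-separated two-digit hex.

Split into bytes (most-significant first): B5 A2 AA C3 A7 1F 8E 2C.
Big-endian: lowest address holds the most-significant byte.
So the memory order matches the most-significant-first order: B5 A2 AA C3 A7 1F 8E 2C.

B5 A2 AA C3 A7 1F 8E 2C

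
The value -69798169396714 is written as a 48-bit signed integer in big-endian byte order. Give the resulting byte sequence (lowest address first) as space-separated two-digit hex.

Two's complement of -69798169396714 in 48 bits: 69798169396714 = 0x3F7B2717C5EA; invert → 0xC084D8E83A15; add 1 → 0xC084D8E83A16.
Split into bytes (most-significant first): C0 84 D8 E8 3A 16.
In big-endian order the high byte comes first in memory.
So the memory order matches the most-significant-first order: C0 84 D8 E8 3A 16.

C0 84 D8 E8 3A 16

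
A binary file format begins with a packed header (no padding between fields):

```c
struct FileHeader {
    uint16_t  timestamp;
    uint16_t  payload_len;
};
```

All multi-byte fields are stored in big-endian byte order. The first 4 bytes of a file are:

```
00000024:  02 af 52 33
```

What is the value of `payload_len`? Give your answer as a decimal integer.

`payload_len` follows `timestamp` (2 bytes), so it starts at byte offset 2 and occupies 2 bytes.
Bytes at offsets 2..3: 52 33.
In big-endian order the high byte comes first in memory.
The bytes are already most-significant first: 0x5233.
0x5233 = 21043.

21043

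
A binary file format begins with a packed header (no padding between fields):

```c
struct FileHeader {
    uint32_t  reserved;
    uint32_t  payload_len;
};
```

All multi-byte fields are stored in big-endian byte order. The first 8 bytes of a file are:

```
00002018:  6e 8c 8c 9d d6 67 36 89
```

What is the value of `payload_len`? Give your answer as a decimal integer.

`payload_len` follows `reserved` (4 bytes), so it starts at byte offset 4 and occupies 4 bytes.
Bytes at offsets 4..7: D6 67 36 89.
Big-endian: lowest address holds the most-significant byte.
The bytes are already most-significant first: 0xD6673689.
0xD6673689 = 3597088393.

3597088393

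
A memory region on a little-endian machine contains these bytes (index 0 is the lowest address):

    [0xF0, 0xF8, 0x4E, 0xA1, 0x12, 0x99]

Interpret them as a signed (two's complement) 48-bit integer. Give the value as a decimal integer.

Little-endian stores the least-significant byte at the lowest address.
Reassemble most-significant byte first: 99 12 A1 4E F8 F0 → 0x9912A14EF8F0.
Top bit is set, so as a signed 48-bit value this is 0x9912A14EF8F0 − 2^48 = -113169681942288.

-113169681942288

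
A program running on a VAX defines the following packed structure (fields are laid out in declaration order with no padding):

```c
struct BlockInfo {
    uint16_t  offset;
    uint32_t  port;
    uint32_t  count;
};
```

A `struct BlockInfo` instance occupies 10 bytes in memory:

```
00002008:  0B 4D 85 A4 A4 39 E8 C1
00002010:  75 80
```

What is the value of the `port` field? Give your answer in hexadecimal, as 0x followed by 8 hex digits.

`port` follows `offset` (2 bytes), so it starts at byte offset 2 and occupies 4 bytes.
Bytes at offsets 2..5: 85 A4 A4 39.
Little-endian: lowest address holds the least-significant byte.
Reassemble most-significant byte first: 39 A4 A4 85 → 0x39A4A485.

0x39A4A485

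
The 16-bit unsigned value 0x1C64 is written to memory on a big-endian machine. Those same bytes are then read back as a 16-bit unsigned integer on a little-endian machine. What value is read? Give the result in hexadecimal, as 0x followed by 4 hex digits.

Stored big-endian, the bytes at ascending addresses are 1C 64.
Read back as little-endian, the first byte is least significant, giving 0x641C.

0x641C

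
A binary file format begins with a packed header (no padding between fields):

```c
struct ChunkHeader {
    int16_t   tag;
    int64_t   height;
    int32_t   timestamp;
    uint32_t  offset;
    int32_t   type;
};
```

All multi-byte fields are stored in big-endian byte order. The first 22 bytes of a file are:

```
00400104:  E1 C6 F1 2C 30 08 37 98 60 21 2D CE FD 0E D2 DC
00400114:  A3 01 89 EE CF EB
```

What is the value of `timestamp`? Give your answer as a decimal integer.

768539918

`timestamp` follows `tag` (2 B), `height` (8 B), so it starts at offset 2 + 8 = 10 and occupies 4 bytes.
Bytes at offsets 10..13: 2D CE FD 0E.
Big-endian stores the most-significant byte at the lowest address.
The bytes are already most-significant first: 0x2DCEFD0E.
0x2DCEFD0E = 768539918.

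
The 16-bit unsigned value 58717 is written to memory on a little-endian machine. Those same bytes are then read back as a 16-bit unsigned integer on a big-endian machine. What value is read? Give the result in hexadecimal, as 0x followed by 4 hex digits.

0x5DE5

58717 in 16-bit hexadecimal is 0xE55D.
Stored little-endian, the bytes at ascending addresses are 5D E5.
Read back as big-endian, the last byte is least significant, giving 0x5DE5.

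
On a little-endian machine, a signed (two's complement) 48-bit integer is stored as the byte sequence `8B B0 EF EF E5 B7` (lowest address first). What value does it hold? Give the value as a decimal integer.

-79276775853941

Little-endian: lowest address holds the least-significant byte.
Reassemble most-significant byte first: B7 E5 EF EF B0 8B → 0xB7E5EFEFB08B.
Top bit is set, so as a signed 48-bit value this is 0xB7E5EFEFB08B − 2^48 = -79276775853941.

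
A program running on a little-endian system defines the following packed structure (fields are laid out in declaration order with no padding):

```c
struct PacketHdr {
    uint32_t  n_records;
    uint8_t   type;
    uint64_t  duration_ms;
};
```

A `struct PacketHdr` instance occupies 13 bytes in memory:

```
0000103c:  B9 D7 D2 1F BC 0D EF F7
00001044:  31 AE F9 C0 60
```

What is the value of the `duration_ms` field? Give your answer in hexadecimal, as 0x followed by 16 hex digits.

`duration_ms` follows `n_records` (4 B), `type` (1 B), so it starts at offset 4 + 1 = 5 and occupies 8 bytes.
Bytes at offsets 5..12: 0D EF F7 31 AE F9 C0 60.
Little-endian stores the least-significant byte at the lowest address.
Reassemble most-significant byte first: 60 C0 F9 AE 31 F7 EF 0D → 0x60C0F9AE31F7EF0D.

0x60C0F9AE31F7EF0D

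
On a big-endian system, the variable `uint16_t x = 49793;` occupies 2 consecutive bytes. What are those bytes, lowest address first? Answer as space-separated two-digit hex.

C2 81

49793 in hexadecimal, padded to 16 bits, is 0xC281.
Split into bytes (most-significant first): C2 81.
Big-endian: lowest address holds the most-significant byte.
So the memory order matches the most-significant-first order: C2 81.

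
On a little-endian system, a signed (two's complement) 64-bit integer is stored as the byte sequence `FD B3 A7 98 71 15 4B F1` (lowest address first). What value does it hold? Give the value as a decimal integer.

-1059729709679004675

In little-endian order the low byte comes first in memory.
Reassemble most-significant byte first: F1 4B 15 71 98 A7 B3 FD → 0xF14B157198A7B3FD.
Top bit is set, so as a signed 64-bit value this is 0xF14B157198A7B3FD − 2^64 = -1059729709679004675.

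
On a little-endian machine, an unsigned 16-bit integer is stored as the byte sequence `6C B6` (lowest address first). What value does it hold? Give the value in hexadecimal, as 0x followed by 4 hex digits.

Little-endian stores the least-significant byte at the lowest address.
Reassemble most-significant byte first: B6 6C → 0xB66C.

0xB66C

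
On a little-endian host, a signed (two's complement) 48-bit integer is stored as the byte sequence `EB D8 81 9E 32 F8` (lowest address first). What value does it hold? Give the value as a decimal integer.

-8578685347605

In little-endian order the low byte comes first in memory.
Reassemble most-significant byte first: F8 32 9E 81 D8 EB → 0xF8329E81D8EB.
Top bit is set, so as a signed 48-bit value this is 0xF8329E81D8EB − 2^48 = -8578685347605.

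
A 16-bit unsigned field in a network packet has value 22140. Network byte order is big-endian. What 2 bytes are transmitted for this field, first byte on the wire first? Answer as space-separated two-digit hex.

22140 in hexadecimal, padded to 16 bits, is 0x567C.
Split into bytes (most-significant first): 56 7C.
Big-endian stores the most-significant byte at the lowest address.
So the memory order matches the most-significant-first order: 56 7C.

56 7C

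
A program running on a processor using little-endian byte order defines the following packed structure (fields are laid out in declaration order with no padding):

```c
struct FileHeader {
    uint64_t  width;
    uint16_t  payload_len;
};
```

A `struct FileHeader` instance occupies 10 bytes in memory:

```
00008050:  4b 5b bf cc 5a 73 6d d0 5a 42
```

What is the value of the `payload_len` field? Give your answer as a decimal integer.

`payload_len` follows `width` (8 bytes), so it starts at byte offset 8 and occupies 2 bytes.
Bytes at offsets 8..9: 5A 42.
Little-endian: lowest address holds the least-significant byte.
Reassemble most-significant byte first: 42 5A → 0x425A.
0x425A = 16986.

16986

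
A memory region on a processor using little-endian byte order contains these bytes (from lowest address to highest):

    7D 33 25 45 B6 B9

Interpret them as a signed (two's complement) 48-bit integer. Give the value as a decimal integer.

-77282481458307

Little-endian stores the least-significant byte at the lowest address.
Reassemble most-significant byte first: B9 B6 45 25 33 7D → 0xB9B64525337D.
Top bit is set, so as a signed 48-bit value this is 0xB9B64525337D − 2^48 = -77282481458307.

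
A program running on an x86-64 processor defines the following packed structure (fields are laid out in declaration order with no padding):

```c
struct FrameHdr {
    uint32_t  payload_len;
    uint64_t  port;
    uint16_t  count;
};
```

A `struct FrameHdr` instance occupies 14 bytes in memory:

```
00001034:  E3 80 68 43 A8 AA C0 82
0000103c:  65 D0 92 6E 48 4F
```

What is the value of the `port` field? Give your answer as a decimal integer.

7967659825175767720

`port` follows `payload_len` (4 bytes), so it starts at byte offset 4 and occupies 8 bytes.
Bytes at offsets 4..11: A8 AA C0 82 65 D0 92 6E.
Little-endian stores the least-significant byte at the lowest address.
Reassemble most-significant byte first: 6E 92 D0 65 82 C0 AA A8 → 0x6E92D06582C0AAA8.
0x6E92D06582C0AAA8 = 7967659825175767720.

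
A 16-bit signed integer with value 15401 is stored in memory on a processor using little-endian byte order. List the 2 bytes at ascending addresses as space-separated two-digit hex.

29 3C

15401 in hexadecimal, padded to 16 bits, is 0x3C29.
Split into bytes (most-significant first): 3C 29.
In little-endian order the low byte comes first in memory.
So at ascending addresses the bytes are 29 3C.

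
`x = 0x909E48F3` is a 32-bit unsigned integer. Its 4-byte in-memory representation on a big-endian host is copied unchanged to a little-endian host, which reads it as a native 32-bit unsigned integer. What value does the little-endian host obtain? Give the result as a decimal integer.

4081622672

Stored big-endian, the bytes at ascending addresses are 90 9E 48 F3.
Read back as little-endian, the first byte is least significant, giving 0xF3489E90.
0xF3489E90 = 4081622672.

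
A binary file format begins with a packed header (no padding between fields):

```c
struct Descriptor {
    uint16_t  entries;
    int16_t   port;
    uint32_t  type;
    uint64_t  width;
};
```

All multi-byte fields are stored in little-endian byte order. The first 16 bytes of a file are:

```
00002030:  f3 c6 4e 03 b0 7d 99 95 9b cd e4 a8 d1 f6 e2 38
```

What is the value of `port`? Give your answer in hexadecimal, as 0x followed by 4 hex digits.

`port` follows `entries` (2 bytes), so it starts at byte offset 2 and occupies 2 bytes.
Bytes at offsets 2..3: 4E 03.
Little-endian stores the least-significant byte at the lowest address.
Reassemble most-significant byte first: 03 4E → 0x034E.

0x034E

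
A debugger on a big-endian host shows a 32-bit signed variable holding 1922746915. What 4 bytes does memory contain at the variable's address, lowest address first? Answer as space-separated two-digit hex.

1922746915 in hexadecimal, padded to 32 bits, is 0x729ACA23.
Split into bytes (most-significant first): 72 9A CA 23.
Big-endian stores the most-significant byte at the lowest address.
So the memory order matches the most-significant-first order: 72 9A CA 23.

72 9A CA 23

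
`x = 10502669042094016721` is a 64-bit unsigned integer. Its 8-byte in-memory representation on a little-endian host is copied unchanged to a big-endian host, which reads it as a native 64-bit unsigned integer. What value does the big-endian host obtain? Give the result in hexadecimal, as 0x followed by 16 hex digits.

0xD1888127D9F9C091

10502669042094016721 in 64-bit hexadecimal is 0x91C0F9D9278188D1.
Stored little-endian, the bytes at ascending addresses are D1 88 81 27 D9 F9 C0 91.
Read back as big-endian, the last byte is least significant, giving 0xD1888127D9F9C091.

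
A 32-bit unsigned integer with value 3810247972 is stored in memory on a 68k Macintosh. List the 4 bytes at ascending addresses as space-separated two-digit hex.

3810247972 in hexadecimal, padded to 32 bits, is 0xE31BC524.
Split into bytes (most-significant first): E3 1B C5 24.
Big-endian stores the most-significant byte at the lowest address.
So the memory order matches the most-significant-first order: E3 1B C5 24.

E3 1B C5 24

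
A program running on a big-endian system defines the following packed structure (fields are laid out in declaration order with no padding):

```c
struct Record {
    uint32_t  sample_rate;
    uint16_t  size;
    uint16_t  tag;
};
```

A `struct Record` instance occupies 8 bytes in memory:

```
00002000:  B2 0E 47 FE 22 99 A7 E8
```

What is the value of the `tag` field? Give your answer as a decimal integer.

42984

`tag` follows `sample_rate` (4 B), `size` (2 B), so it starts at offset 4 + 2 = 6 and occupies 2 bytes.
Bytes at offsets 6..7: A7 E8.
In big-endian order the high byte comes first in memory.
The bytes are already most-significant first: 0xA7E8.
0xA7E8 = 42984.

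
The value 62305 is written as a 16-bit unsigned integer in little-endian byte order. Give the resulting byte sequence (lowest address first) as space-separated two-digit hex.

61 F3

62305 in hexadecimal, padded to 16 bits, is 0xF361.
Split into bytes (most-significant first): F3 61.
Little-endian stores the least-significant byte at the lowest address.
So at ascending addresses the bytes are 61 F3.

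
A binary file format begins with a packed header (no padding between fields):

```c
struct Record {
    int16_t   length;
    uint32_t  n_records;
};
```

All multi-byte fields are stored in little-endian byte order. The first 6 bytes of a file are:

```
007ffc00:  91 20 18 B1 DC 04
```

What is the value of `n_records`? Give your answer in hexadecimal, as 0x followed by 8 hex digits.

0x04DCB118

`n_records` follows `length` (2 bytes), so it starts at byte offset 2 and occupies 4 bytes.
Bytes at offsets 2..5: 18 B1 DC 04.
Little-endian stores the least-significant byte at the lowest address.
Reassemble most-significant byte first: 04 DC B1 18 → 0x04DCB118.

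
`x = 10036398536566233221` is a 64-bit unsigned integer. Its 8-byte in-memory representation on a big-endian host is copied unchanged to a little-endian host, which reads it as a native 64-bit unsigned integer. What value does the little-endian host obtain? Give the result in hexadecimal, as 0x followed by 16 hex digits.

0x85D8473C4B73488B

10036398536566233221 in 64-bit hexadecimal is 0x8B48734B3C47D885.
Stored big-endian, the bytes at ascending addresses are 8B 48 73 4B 3C 47 D8 85.
Read back as little-endian, the first byte is least significant, giving 0x85D8473C4B73488B.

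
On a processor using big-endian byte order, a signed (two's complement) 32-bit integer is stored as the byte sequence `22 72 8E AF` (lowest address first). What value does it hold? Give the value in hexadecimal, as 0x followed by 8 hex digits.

0x22728EAF

Big-endian stores the most-significant byte at the lowest address.
The bytes are already most-significant first: 0x22728EAF.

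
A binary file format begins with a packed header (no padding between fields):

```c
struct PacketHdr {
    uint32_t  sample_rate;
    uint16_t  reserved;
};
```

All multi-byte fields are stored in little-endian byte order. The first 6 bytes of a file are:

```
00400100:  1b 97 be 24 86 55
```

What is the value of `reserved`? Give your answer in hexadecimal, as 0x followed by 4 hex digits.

0x5586

`reserved` follows `sample_rate` (4 bytes), so it starts at byte offset 4 and occupies 2 bytes.
Bytes at offsets 4..5: 86 55.
In little-endian order the low byte comes first in memory.
Reassemble most-significant byte first: 55 86 → 0x5586.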